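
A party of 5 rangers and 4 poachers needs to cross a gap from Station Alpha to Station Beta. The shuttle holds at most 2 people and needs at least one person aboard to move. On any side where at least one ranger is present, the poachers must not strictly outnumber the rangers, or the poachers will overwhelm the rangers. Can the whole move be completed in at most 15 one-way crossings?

Yes

Yes — this plan uses 15 crossings (≤ 15):
1. 2 poachers → Station Beta.  (Station Alpha: 5R 2P; Station Beta: 0R 2P)
2. 1 poacher ← Station Alpha.  (Station Alpha: 5R 3P; Station Beta: 0R 1P)
3. 2 poachers → Station Beta.  (Station Alpha: 5R 1P; Station Beta: 0R 3P)
4. 1 poacher ← Station Alpha.  (Station Alpha: 5R 2P; Station Beta: 0R 2P)
5. 2 rangers → Station Beta.  (Station Alpha: 3R 2P; Station Beta: 2R 2P)
6. 1 poacher ← Station Alpha.  (Station Alpha: 3R 3P; Station Beta: 2R 1P)
7. 1 ranger and 1 poacher → Station Beta.  (Station Alpha: 2R 2P; Station Beta: 3R 2P)
8. 1 ranger ← Station Alpha.  (Station Alpha: 3R 2P; Station Beta: 2R 2P)
9. 1 ranger and 1 poacher → Station Beta.  (Station Alpha: 2R 1P; Station Beta: 3R 3P)
10. 1 poacher ← Station Alpha.  (Station Alpha: 2R 2P; Station Beta: 3R 2P)
11. 1 ranger and 1 poacher → Station Beta.  (Station Alpha: 1R 1P; Station Beta: 4R 3P)
12. 1 ranger ← Station Alpha.  (Station Alpha: 2R 1P; Station Beta: 3R 3P)
13. 1 ranger and 1 poacher → Station Beta.  (Station Alpha: 1R 0P; Station Beta: 4R 4P)
14. 1 poacher ← Station Alpha.  (Station Alpha: 1R 1P; Station Beta: 4R 3P)
15. 1 ranger and 1 poacher → Station Beta.  (Station Alpha: 0R 0P; Station Beta: 5R 4P)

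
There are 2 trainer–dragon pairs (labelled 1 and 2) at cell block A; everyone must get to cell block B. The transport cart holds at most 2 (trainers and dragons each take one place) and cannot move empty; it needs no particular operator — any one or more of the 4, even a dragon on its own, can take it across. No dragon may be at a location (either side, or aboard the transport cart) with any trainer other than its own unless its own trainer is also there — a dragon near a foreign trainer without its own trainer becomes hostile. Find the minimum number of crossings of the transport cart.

5

Counting alone: each trip to cell block B takes at most 2 across and each return brings at least 1 back, so after t trips out (and t−1 returns) at most 2t − (t−1) of the 4 are across; that first reaches 4 at t = 3, so at least 5 crossings are needed.
The plan below uses exactly 5 crossings, so it is optimal:
1. dragon 1 and trainer 1 cross → cell block B.
2. trainer 1 crosses ← cell block A.
3. trainer 1 and trainer 2 cross → cell block B.
4. trainer 2 crosses ← cell block A.
5. dragon 2 and trainer 2 cross → cell block B.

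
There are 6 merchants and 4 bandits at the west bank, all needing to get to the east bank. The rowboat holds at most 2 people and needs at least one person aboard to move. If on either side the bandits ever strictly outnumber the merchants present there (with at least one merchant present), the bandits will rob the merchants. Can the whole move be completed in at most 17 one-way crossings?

Yes — this plan uses 17 crossings (≤ 17):
1. 2 bandits → the east bank.  (the west bank: 6M 2B; the east bank: 0M 2B)
2. 1 bandit ← the west bank.  (the west bank: 6M 3B; the east bank: 0M 1B)
3. 2 bandits → the east bank.  (the west bank: 6M 1B; the east bank: 0M 3B)
4. 1 bandit ← the west bank.  (the west bank: 6M 2B; the east bank: 0M 2B)
5. 2 merchants → the east bank.  (the west bank: 4M 2B; the east bank: 2M 2B)
6. 1 bandit ← the west bank.  (the west bank: 4M 3B; the east bank: 2M 1B)
7. 1 merchant and 1 bandit → the east bank.  (the west bank: 3M 2B; the east bank: 3M 2B)
8. 1 bandit ← the west bank.  (the west bank: 3M 3B; the east bank: 3M 1B)
9. 2 bandits → the east bank.  (the west bank: 3M 1B; the east bank: 3M 3B)
10. 1 bandit ← the west bank.  (the west bank: 3M 2B; the east bank: 3M 2B)
11. 1 merchant and 1 bandit → the east bank.  (the west bank: 2M 1B; the east bank: 4M 3B)
12. 1 bandit ← the west bank.  (the west bank: 2M 2B; the east bank: 4M 2B)
13. 2 bandits → the east bank.  (the west bank: 2M 0B; the east bank: 4M 4B)
14. 1 bandit ← the west bank.  (the west bank: 2M 1B; the east bank: 4M 3B)
15. 1 merchant and 1 bandit → the east bank.  (the west bank: 1M 0B; the east bank: 5M 4B)
16. 1 bandit ← the west bank.  (the west bank: 1M 1B; the east bank: 5M 3B)
17. 1 merchant and 1 bandit → the east bank.  (the west bank: 0M 0B; the east bank: 6M 4B)

Yes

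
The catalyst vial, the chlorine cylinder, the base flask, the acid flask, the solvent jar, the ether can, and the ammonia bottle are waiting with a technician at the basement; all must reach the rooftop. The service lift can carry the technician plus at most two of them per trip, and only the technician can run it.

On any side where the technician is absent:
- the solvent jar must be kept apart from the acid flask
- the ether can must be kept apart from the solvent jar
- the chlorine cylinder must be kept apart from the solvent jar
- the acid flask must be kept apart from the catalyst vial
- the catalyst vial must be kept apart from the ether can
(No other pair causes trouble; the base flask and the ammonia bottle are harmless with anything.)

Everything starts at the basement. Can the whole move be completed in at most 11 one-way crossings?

Yes

Yes — this plan uses 9 crossings (≤ 11):
1. Technician goes to the rooftop with the catalyst vial and the solvent jar.
2. Technician goes back to the basement alone.
3. Technician goes to the rooftop with the chlorine cylinder.
4. Technician goes back to the basement with the solvent jar.
5. Technician goes to the rooftop with the acid flask and the ether can.
6. Technician goes back to the basement with the catalyst vial.
7. Technician goes to the rooftop with the ammonia bottle and the base flask.
8. Technician goes back to the basement alone.
9. Technician goes to the rooftop with the catalyst vial and the solvent jar.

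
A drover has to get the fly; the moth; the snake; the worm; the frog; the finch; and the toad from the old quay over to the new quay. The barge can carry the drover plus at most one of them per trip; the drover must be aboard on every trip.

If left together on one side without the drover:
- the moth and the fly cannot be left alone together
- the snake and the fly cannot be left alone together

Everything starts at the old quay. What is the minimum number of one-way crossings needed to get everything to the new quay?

Counting alone: the drover can take at most 1 across per trip to the new quay, so moving all 7 needs at least 7 loaded trips out, with a return between consecutive ones — at least 13 crossings.
The safety rule pushes this higher. Following every safe sequence of crossings, the most of the 7 that can be at the new quay as the barge arrives there on crossing 13 is 6 — never all 7.
So no plan with fewer than 15 crossings exists, and this one achieves 15:
1. Drover goes to the new quay with the fly.  [the old quay: the finch, the frog, the moth, the snake, the toad, the worm | the new quay: the fly]
2. Drover goes back to the old quay alone.  [the old quay: the finch, the frog, the moth, the snake, the toad, the worm | the new quay: the fly]
3. Drover goes to the new quay with the moth.  [the old quay: the finch, the frog, the snake, the toad, the worm | the new quay: the fly, the moth]
4. Drover goes back to the old quay with the fly.  [the old quay: the finch, the fly, the frog, the snake, the toad, the worm | the new quay: the moth]
5. Drover goes to the new quay with the snake.  [the old quay: the finch, the fly, the frog, the toad, the worm | the new quay: the moth, the snake]
6. Drover goes back to the old quay alone.  [the old quay: the finch, the fly, the frog, the toad, the worm | the new quay: the moth, the snake]
7. Drover goes to the new quay with the worm.  [the old quay: the finch, the fly, the frog, the toad | the new quay: the moth, the snake, the worm]
8. Drover goes back to the old quay alone.  [the old quay: the finch, the fly, the frog, the toad | the new quay: the moth, the snake, the worm]
9. Drover goes to the new quay with the frog.  [the old quay: the finch, the fly, the toad | the new quay: the frog, the moth, the snake, the worm]
10. Drover goes back to the old quay alone.  [the old quay: the finch, the fly, the toad | the new quay: the frog, the moth, the snake, the worm]
11. Drover goes to the new quay with the finch.  [the old quay: the fly, the toad | the new quay: the finch, the frog, the moth, the snake, the worm]
12. Drover goes back to the old quay alone.  [the old quay: the fly, the toad | the new quay: the finch, the frog, the moth, the snake, the worm]
13. Drover goes to the new quay with the toad.  [the old quay: the fly | the new quay: the finch, the frog, the moth, the snake, the toad, the worm]
14. Drover goes back to the old quay alone.  [the old quay: the fly | the new quay: the finch, the frog, the moth, the snake, the toad, the worm]
15. Drover goes to the new quay with the fly.  [the old quay: — | the new quay: the finch, the fly, the frog, the moth, the snake, the toad, the worm]

15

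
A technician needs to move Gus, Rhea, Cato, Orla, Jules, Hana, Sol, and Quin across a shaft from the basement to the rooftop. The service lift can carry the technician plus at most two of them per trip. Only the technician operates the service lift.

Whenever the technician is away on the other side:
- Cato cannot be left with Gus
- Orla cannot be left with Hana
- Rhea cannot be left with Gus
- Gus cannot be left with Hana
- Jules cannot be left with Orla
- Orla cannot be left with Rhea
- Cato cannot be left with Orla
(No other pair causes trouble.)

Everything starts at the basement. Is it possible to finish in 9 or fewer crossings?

Yes — this plan uses 9 crossings (≤ 9):
1. Technician goes to the rooftop with Gus and Orla.  [the basement: Cato, Hana, Jules, Quin, Rhea, Sol | the rooftop: Gus, Orla]
2. Technician goes back to the basement alone.  [the basement: Cato, Hana, Jules, Quin, Rhea, Sol | the rooftop: Gus, Orla]
3. Technician goes to the rooftop with Cato and Rhea.  [the basement: Hana, Jules, Quin, Sol | the rooftop: Cato, Gus, Orla, Rhea]
4. Technician goes back to the basement with Gus and Orla.  [the basement: Gus, Hana, Jules, Orla, Quin, Sol | the rooftop: Cato, Rhea]
5. Technician goes to the rooftop with Hana and Jules.  [the basement: Gus, Orla, Quin, Sol | the rooftop: Cato, Hana, Jules, Rhea]
6. Technician goes back to the basement alone.  [the basement: Gus, Orla, Quin, Sol | the rooftop: Cato, Hana, Jules, Rhea]
7. Technician goes to the rooftop with Quin and Sol.  [the basement: Gus, Orla | the rooftop: Cato, Hana, Jules, Quin, Rhea, Sol]
8. Technician goes back to the basement alone.  [the basement: Gus, Orla | the rooftop: Cato, Hana, Jules, Quin, Rhea, Sol]
9. Technician goes to the rooftop with Gus and Orla.  [the basement: — | the rooftop: Cato, Gus, Hana, Jules, Orla, Quin, Rhea, Sol]

Yes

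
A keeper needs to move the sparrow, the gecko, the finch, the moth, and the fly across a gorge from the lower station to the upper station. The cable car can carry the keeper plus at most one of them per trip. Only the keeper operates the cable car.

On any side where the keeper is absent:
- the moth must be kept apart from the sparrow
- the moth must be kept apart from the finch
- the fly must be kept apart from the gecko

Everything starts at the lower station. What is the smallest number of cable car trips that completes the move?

Whatever the first load, the items left behind include a forbidden pair without the keeper. No opening move is safe, so no plan exists.

impossible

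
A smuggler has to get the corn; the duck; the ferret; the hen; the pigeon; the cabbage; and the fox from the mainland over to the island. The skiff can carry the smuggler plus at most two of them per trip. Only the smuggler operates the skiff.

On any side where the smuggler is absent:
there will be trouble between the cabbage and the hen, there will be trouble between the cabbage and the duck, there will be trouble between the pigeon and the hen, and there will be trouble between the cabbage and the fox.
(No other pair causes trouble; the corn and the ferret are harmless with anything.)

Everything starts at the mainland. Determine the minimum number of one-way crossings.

Counting alone: the smuggler can take at most 2 across per trip to the island, so moving all 7 needs at least 4 loaded trips out, with a return between consecutive ones — at least 7 crossings.
The plan below uses exactly 7 crossings, so it is optimal:
1. Smuggler goes to the island with the cabbage and the hen.
2. Smuggler goes back to the mainland with the cabbage.
3. Smuggler goes to the island with the duck and the fox.
4. Smuggler goes back to the mainland alone.
5. Smuggler goes to the island with the corn and the ferret.
6. Smuggler goes back to the mainland alone.
7. Smuggler goes to the island with the cabbage and the pigeon.

7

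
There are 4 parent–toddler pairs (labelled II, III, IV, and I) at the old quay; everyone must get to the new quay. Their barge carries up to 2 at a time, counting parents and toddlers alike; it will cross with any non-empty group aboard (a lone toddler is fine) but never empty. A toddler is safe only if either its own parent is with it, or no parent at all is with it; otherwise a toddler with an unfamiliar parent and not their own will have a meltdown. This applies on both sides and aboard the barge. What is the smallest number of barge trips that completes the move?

Following every safe sequence of crossings from the start, the most of the 8 that can be at the new quay as the barge arrives there on crossings 1, 3, 5 is 2, 3, 4 respectively; the best ever achieved is 4 of 8.
From crossing 7 on, no configuration arises that was not already reachable earlier: only 44 distinct safe configurations (who is on which side, and where the barge is) can ever be reached, none of them has everyone across, and every continuation just revisits them. So no valid plan exists.

impossible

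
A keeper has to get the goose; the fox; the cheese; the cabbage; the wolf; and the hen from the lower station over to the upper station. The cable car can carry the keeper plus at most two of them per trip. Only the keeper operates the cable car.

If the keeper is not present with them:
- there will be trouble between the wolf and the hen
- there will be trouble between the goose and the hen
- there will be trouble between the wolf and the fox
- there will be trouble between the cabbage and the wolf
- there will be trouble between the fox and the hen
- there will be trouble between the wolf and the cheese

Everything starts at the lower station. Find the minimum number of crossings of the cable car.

9

Counting alone: the keeper can take at most 2 across per trip to the upper station, so moving all 6 needs at least 3 loaded trips out, with a return between consecutive ones — at least 5 crossings.
The safety rule pushes this higher. Following every safe sequence of crossings, the most of the 6 that can be at the upper station as the cable car arrives there on crossings 5, 7 is 4, 5 respectively — never all 6.
So no plan with fewer than 9 crossings exists, and this one achieves 9:
1. Keeper goes to the upper station with the hen and the wolf.
2. Keeper goes back to the lower station with the wolf.
3. Keeper goes to the upper station with the goose and the wolf.
4. Keeper goes back to the lower station with the hen.
5. Keeper goes to the upper station with the cheese and the fox.
6. Keeper goes back to the lower station with the wolf.
7. Keeper goes to the upper station with the cabbage and the wolf.
8. Keeper goes back to the lower station with the wolf.
9. Keeper goes to the upper station with the hen and the wolf.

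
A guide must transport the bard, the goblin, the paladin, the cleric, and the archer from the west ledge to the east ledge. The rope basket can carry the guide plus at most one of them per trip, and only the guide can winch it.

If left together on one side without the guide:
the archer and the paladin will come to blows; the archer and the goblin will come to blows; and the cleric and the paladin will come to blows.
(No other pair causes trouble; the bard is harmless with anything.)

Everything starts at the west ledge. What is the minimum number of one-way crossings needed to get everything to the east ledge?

impossible

Whatever the first load, the items left behind include a forbidden pair without the guide. No opening move is safe, so no plan exists.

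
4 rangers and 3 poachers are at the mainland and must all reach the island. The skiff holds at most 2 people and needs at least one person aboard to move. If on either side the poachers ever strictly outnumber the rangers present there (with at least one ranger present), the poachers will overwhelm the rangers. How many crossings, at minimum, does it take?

Counting alone: each trip to the island takes at most 2 across and each return brings at least 1 back, so after t trips out (and t−1 returns) at most 2t − (t−1) of the 7 are across; that first reaches 7 at t = 6, so at least 11 crossings are needed.
The plan below uses exactly 11 crossings, so it is optimal:
1. 2 poachers → the island.  (the mainland: 4R 1P; the island: 0R 2P)
2. 1 poacher ← the mainland.  (the mainland: 4R 2P; the island: 0R 1P)
3. 2 poachers → the island.  (the mainland: 4R 0P; the island: 0R 3P)
4. 1 poacher ← the mainland.  (the mainland: 4R 1P; the island: 0R 2P)
5. 2 rangers → the island.  (the mainland: 2R 1P; the island: 2R 2P)
6. 1 poacher ← the mainland.  (the mainland: 2R 2P; the island: 2R 1P)
7. 1 ranger and 1 poacher → the island.  (the mainland: 1R 1P; the island: 3R 2P)
8. 1 ranger ← the mainland.  (the mainland: 2R 1P; the island: 2R 2P)
9. 1 ranger and 1 poacher → the island.  (the mainland: 1R 0P; the island: 3R 3P)
10. 1 poacher ← the mainland.  (the mainland: 1R 1P; the island: 3R 2P)
11. 1 ranger and 1 poacher → the island.  (the mainland: 0R 0P; the island: 4R 3P)

11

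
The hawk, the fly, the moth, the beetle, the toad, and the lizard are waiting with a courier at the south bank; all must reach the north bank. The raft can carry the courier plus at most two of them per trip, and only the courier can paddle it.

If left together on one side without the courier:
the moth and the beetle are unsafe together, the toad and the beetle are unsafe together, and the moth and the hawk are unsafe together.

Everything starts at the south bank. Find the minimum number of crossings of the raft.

Counting alone: the courier can take at most 2 across per trip to the north bank, so moving all 6 needs at least 3 loaded trips out, with a return between consecutive ones — at least 5 crossings.
The plan below uses exactly 5 crossings, so it is optimal:
1. Courier goes to the north bank with the beetle and the hawk.
2. Courier goes back to the south bank alone.
3. Courier goes to the north bank with the fly and the lizard.
4. Courier goes back to the south bank alone.
5. Courier goes to the north bank with the moth and the toad.

5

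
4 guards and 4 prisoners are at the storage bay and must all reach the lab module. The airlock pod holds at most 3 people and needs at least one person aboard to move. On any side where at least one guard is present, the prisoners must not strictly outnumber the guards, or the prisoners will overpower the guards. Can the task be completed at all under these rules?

1. 2 prisoners → the lab module.  (the storage bay: 4G 2P; the lab module: 0G 2P)
2. 1 prisoner ← the storage bay.  (the storage bay: 4G 3P; the lab module: 0G 1P)
3. 3 prisoners → the lab module.  (the storage bay: 4G 0P; the lab module: 0G 4P)
4. 1 prisoner ← the storage bay.  (the storage bay: 4G 1P; the lab module: 0G 3P)
5. 3 guards → the lab module.  (the storage bay: 1G 1P; the lab module: 3G 3P)
6. 1 guard and 1 prisoner ← the storage bay.  (the storage bay: 2G 2P; the lab module: 2G 2P)
7. 2 guards → the lab module.  (the storage bay: 0G 2P; the lab module: 4G 2P)
8. 1 prisoner ← the storage bay.  (the storage bay: 0G 3P; the lab module: 4G 1P)
9. 3 prisoners → the lab module.  (the storage bay: 0G 0P; the lab module: 4G 4P)

Yes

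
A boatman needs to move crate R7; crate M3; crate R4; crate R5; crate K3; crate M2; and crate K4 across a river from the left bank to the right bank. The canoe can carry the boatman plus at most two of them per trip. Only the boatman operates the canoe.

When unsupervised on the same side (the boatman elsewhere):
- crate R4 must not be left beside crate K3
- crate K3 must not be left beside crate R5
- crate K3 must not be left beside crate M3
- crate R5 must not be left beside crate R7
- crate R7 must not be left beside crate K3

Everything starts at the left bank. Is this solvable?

1. Boatman goes to the right bank with crate K3 and crate R7.
2. Boatman goes back to the left bank with crate R7.
3. Boatman goes to the right bank with crate M3 and crate R7.
4. Boatman goes back to the left bank with crate K3.
5. Boatman goes to the right bank with crate R4 and crate R5.
6. Boatman goes back to the left bank with crate R7.
7. Boatman goes to the right bank with crate M2 and crate R7.
8. Boatman goes back to the left bank with crate R7.
9. Boatman goes to the right bank with crate K4 and crate R7.
10. Boatman goes back to the left bank with crate R7.
11. Boatman goes to the right bank with crate K3 and crate R7.

Yes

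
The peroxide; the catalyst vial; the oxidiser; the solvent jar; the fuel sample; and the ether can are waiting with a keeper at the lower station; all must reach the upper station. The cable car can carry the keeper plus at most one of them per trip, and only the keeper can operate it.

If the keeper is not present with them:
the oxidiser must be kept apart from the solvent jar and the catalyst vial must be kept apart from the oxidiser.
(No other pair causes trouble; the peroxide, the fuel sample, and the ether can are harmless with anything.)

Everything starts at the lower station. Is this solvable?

Yes

1. Keeper goes to the upper station with the oxidiser.  [the lower station: the catalyst vial, the ether can, the fuel sample, the peroxide, the solvent jar | the upper station: the oxidiser]
2. Keeper goes back to the lower station alone.  [the lower station: the catalyst vial, the ether can, the fuel sample, the peroxide, the solvent jar | the upper station: the oxidiser]
3. Keeper goes to the upper station with the peroxide.  [the lower station: the catalyst vial, the ether can, the fuel sample, the solvent jar | the upper station: the oxidiser, the peroxide]
4. Keeper goes back to the lower station alone.  [the lower station: the catalyst vial, the ether can, the fuel sample, the solvent jar | the upper station: the oxidiser, the peroxide]
5. Keeper goes to the upper station with the catalyst vial.  [the lower station: the ether can, the fuel sample, the solvent jar | the upper station: the catalyst vial, the oxidiser, the peroxide]
6. Keeper goes back to the lower station with the oxidiser.  [the lower station: the ether can, the fuel sample, the oxidiser, the solvent jar | the upper station: the catalyst vial, the peroxide]
7. Keeper goes to the upper station with the solvent jar.  [the lower station: the ether can, the fuel sample, the oxidiser | the upper station: the catalyst vial, the peroxide, the solvent jar]
8. Keeper goes back to the lower station alone.  [the lower station: the ether can, the fuel sample, the oxidiser | the upper station: the catalyst vial, the peroxide, the solvent jar]
9. Keeper goes to the upper station with the fuel sample.  [the lower station: the ether can, the oxidiser | the upper station: the catalyst vial, the fuel sample, the peroxide, the solvent jar]
10. Keeper goes back to the lower station alone.  [the lower station: the ether can, the oxidiser | the upper station: the catalyst vial, the fuel sample, the peroxide, the solvent jar]
11. Keeper goes to the upper station with the ether can.  [the lower station: the oxidiser | the upper station: the catalyst vial, the ether can, the fuel sample, the peroxide, the solvent jar]
12. Keeper goes back to the lower station alone.  [the lower station: the oxidiser | the upper station: the catalyst vial, the ether can, the fuel sample, the peroxide, the solvent jar]
13. Keeper goes to the upper station with the oxidiser.  [the lower station: — | the upper station: the catalyst vial, the ether can, the fuel sample, the oxidiser, the peroxide, the solvent jar]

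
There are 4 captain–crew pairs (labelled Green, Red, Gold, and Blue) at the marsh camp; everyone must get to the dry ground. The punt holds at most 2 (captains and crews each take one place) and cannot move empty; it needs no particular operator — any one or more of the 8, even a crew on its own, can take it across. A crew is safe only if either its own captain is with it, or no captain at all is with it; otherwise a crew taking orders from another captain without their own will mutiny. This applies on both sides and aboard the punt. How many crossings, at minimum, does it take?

impossible

Following every safe sequence of crossings from the start, the most of the 8 that can be at the dry ground as the punt arrives there on crossings 1, 3, 5 is 2, 3, 4 respectively; the best ever achieved is 4 of 8.
From crossing 7 on, no configuration arises that was not already reachable earlier: only 44 distinct safe configurations (who is on which side, and where the punt is) can ever be reached, none of them has everyone across, and every continuation just revisits them. So no valid plan exists.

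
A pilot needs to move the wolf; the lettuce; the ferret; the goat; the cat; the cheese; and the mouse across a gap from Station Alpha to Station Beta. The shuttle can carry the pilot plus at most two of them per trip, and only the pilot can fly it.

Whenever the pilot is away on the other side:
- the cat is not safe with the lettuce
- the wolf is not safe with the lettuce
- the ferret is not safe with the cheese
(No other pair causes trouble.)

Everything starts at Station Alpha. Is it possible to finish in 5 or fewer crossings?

No

Counting alone: the pilot can take at most 2 across per trip to Station Beta, so moving all 7 needs at least 4 loaded trips out, with a return between consecutive ones — at least 7 crossings.
Since 5 < 7, 5 crossings cannot be enough. (The shortest complete plan in fact takes 7:)
1. Pilot goes to Station Beta with the ferret and the lettuce.  [Station Alpha: the cat, the cheese, the goat, the mouse, the wolf | Station Beta: the ferret, the lettuce]
2. Pilot goes back to Station Alpha alone.  [Station Alpha: the cat, the cheese, the goat, the mouse, the wolf | Station Beta: the ferret, the lettuce]
3. Pilot goes to Station Beta with the goat and the wolf.  [Station Alpha: the cat, the cheese, the mouse | Station Beta: the ferret, the goat, the lettuce, the wolf]
4. Pilot goes back to Station Alpha with the lettuce.  [Station Alpha: the cat, the cheese, the lettuce, the mouse | Station Beta: the ferret, the goat, the wolf]
5. Pilot goes to Station Beta with the cat and the mouse.  [Station Alpha: the cheese, the lettuce | Station Beta: the cat, the ferret, the goat, the mouse, the wolf]
6. Pilot goes back to Station Alpha alone.  [Station Alpha: the cheese, the lettuce | Station Beta: the cat, the ferret, the goat, the mouse, the wolf]
7. Pilot goes to Station Beta with the cheese and the lettuce.  [Station Alpha: — | Station Beta: the cat, the cheese, the ferret, the goat, the lettuce, the mouse, the wolf]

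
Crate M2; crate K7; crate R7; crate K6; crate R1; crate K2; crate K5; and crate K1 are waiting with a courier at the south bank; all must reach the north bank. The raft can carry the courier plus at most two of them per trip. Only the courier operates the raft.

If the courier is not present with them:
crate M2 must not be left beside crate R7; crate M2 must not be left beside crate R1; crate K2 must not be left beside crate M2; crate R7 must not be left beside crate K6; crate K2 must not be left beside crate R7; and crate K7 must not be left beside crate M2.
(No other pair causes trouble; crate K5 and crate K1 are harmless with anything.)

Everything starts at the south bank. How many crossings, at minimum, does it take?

Counting alone: the courier can take at most 2 across per trip to the north bank, so moving all 8 needs at least 4 loaded trips out, with a return between consecutive ones — at least 7 crossings.
The safety rule pushes this higher. Following every safe sequence of crossings, the most of the 8 that can be at the north bank as the raft arrives there on crossings 7, 9, 11 is 5, 6, 7 respectively — never all 8.
So no plan with fewer than 13 crossings exists, and this one achieves 13:
1. Courier goes to the north bank with crate M2 and crate R7.
2. Courier goes back to the south bank with crate M2.
3. Courier goes to the north bank with crate K7 and crate M2.
4. Courier goes back to the south bank with crate M2.
5. Courier goes to the north bank with crate M2 and crate R1.
6. Courier goes back to the south bank with crate M2.
7. Courier goes to the north bank with crate K5 and crate M2.
8. Courier goes back to the south bank with crate M2.
9. Courier goes to the north bank with crate K1 and crate M2.
10. Courier goes back to the south bank with crate M2.
11. Courier goes to the north bank with crate K2 and crate K6.
12. Courier goes back to the south bank with crate R7.
13. Courier goes to the north bank with crate M2 and crate R7.

13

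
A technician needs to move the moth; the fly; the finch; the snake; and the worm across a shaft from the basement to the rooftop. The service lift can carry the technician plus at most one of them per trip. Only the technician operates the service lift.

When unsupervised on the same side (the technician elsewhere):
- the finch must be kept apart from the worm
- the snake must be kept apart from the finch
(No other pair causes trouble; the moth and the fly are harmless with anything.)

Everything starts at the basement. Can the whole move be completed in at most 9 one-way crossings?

No

Counting alone: the technician can take at most 1 across per trip to the rooftop, so moving all 5 needs at least 5 loaded trips out, with a return between consecutive ones — at least 9 crossings.
The safety rule pushes this higher. Following every safe sequence of crossings, the most of the 5 that can be at the rooftop as the service lift arrives there on crossing 9 is 4 — never all 5.
So the move cannot be finished within 9 crossings. (The shortest complete plan takes 11:)
1. Technician goes to the rooftop with the finch.  [the basement: the fly, the moth, the snake, the worm | the rooftop: the finch]
2. Technician goes back to the basement alone.  [the basement: the fly, the moth, the snake, the worm | the rooftop: the finch]
3. Technician goes to the rooftop with the moth.  [the basement: the fly, the snake, the worm | the rooftop: the finch, the moth]
4. Technician goes back to the basement alone.  [the basement: the fly, the snake, the worm | the rooftop: the finch, the moth]
5. Technician goes to the rooftop with the fly.  [the basement: the snake, the worm | the rooftop: the finch, the fly, the moth]
6. Technician goes back to the basement alone.  [the basement: the snake, the worm | the rooftop: the finch, the fly, the moth]
7. Technician goes to the rooftop with the snake.  [the basement: the worm | the rooftop: the finch, the fly, the moth, the snake]
8. Technician goes back to the basement with the finch.  [the basement: the finch, the worm | the rooftop: the fly, the moth, the snake]
9. Technician goes to the rooftop with the worm.  [the basement: the finch | the rooftop: the fly, the moth, the snake, the worm]
10. Technician goes back to the basement alone.  [the basement: the finch | the rooftop: the fly, the moth, the snake, the worm]
11. Technician goes to the rooftop with the finch.  [the basement: — | the rooftop: the finch, the fly, the moth, the snake, the worm]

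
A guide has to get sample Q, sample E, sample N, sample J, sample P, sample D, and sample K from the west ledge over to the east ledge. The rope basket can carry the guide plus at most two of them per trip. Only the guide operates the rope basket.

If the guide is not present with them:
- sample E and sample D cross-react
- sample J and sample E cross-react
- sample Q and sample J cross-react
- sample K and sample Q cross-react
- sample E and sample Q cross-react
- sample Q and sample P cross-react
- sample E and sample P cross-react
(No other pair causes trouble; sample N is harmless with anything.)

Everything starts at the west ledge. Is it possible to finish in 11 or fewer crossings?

Yes

Yes — this plan uses 11 crossings (≤ 11):
1. Guide goes to the east ledge with sample E and sample Q.
2. Guide goes back to the west ledge with sample Q.
3. Guide goes to the east ledge with sample N and sample Q.
4. Guide goes back to the west ledge with sample Q.
5. Guide goes to the east ledge with sample D and sample Q.
6. Guide goes back to the west ledge with sample E.
7. Guide goes to the east ledge with sample J and sample P.
8. Guide goes back to the west ledge with sample Q.
9. Guide goes to the east ledge with sample K and sample Q.
10. Guide goes back to the west ledge with sample Q.
11. Guide goes to the east ledge with sample E and sample Q.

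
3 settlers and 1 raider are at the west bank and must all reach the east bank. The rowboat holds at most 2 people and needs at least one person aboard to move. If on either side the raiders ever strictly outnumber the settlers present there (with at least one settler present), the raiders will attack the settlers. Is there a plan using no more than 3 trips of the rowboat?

No

Counting alone: each trip to the east bank takes at most 2 across and each return brings at least 1 back, so after t trips out (and t−1 returns) at most 2t − (t−1) of the 4 are across; that first reaches 4 at t = 3, so at least 5 crossings are needed.
Since 3 < 5, 3 crossings cannot be enough. (The shortest complete plan in fact takes 5:)
1. 1 settler and 1 raider → the east bank.  (the west bank: 2S 0R; the east bank: 1S 1R)
2. 1 raider ← the west bank.  (the west bank: 2S 1R; the east bank: 1S 0R)
3. 1 settler and 1 raider → the east bank.  (the west bank: 1S 0R; the east bank: 2S 1R)
4. 1 raider ← the west bank.  (the west bank: 1S 1R; the east bank: 2S 0R)
5. 1 settler and 1 raider → the east bank.  (the west bank: 0S 0R; the east bank: 3S 1R)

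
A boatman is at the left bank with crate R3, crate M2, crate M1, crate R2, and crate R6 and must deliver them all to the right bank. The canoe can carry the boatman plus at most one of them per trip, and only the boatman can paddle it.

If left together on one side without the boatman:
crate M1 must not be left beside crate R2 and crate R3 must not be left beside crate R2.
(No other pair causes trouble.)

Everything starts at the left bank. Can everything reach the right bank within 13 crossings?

Yes — this plan uses 11 crossings (≤ 13):
1. Boatman goes to the right bank with crate R2.  [the left bank: crate M1, crate M2, crate R3, crate R6 | the right bank: crate R2]
2. Boatman goes back to the left bank alone.  [the left bank: crate M1, crate M2, crate R3, crate R6 | the right bank: crate R2]
3. Boatman goes to the right bank with crate R3.  [the left bank: crate M1, crate M2, crate R6 | the right bank: crate R2, crate R3]
4. Boatman goes back to the left bank with crate R2.  [the left bank: crate M1, crate M2, crate R2, crate R6 | the right bank: crate R3]
5. Boatman goes to the right bank with crate M1.  [the left bank: crate M2, crate R2, crate R6 | the right bank: crate M1, crate R3]
6. Boatman goes back to the left bank alone.  [the left bank: crate M2, crate R2, crate R6 | the right bank: crate M1, crate R3]
7. Boatman goes to the right bank with crate M2.  [the left bank: crate R2, crate R6 | the right bank: crate M1, crate M2, crate R3]
8. Boatman goes back to the left bank alone.  [the left bank: crate R2, crate R6 | the right bank: crate M1, crate M2, crate R3]
9. Boatman goes to the right bank with crate R6.  [the left bank: crate R2 | the right bank: crate M1, crate M2, crate R3, crate R6]
10. Boatman goes back to the left bank alone.  [the left bank: crate R2 | the right bank: crate M1, crate M2, crate R3, crate R6]
11. Boatman goes to the right bank with crate R2.  [the left bank: — | the right bank: crate M1, crate M2, crate R2, crate R3, crate R6]

Yes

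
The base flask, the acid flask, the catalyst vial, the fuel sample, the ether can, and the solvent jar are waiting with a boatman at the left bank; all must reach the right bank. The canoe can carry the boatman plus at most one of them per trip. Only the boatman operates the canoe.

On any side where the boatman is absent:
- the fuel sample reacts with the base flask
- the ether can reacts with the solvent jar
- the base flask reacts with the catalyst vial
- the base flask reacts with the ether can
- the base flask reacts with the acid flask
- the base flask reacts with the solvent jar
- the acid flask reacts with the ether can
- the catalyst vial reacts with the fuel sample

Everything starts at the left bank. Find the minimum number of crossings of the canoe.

Whatever the first load, the items left behind include a forbidden pair without the boatman. No opening move is safe, so no plan exists.

impossible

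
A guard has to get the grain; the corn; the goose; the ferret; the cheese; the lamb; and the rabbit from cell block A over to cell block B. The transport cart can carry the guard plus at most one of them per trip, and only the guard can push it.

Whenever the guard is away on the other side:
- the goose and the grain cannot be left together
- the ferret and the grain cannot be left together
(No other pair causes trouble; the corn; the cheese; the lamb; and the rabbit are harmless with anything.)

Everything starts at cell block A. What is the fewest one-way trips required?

15

Counting alone: the guard can take at most 1 across per trip to cell block B, so moving all 7 needs at least 7 loaded trips out, with a return between consecutive ones — at least 13 crossings.
The safety rule pushes this higher. Following every safe sequence of crossings, the most of the 7 that can be at cell block B as the transport cart arrives there on crossing 13 is 6 — never all 7.
So no plan with fewer than 15 crossings exists, and this one achieves 15:
1. Guard goes to cell block B with the grain.  [cell block A: the cheese, the corn, the ferret, the goose, the lamb, the rabbit | cell block B: the grain]
2. Guard goes back to cell block A alone.  [cell block A: the cheese, the corn, the ferret, the goose, the lamb, the rabbit | cell block B: the grain]
3. Guard goes to cell block B with the corn.  [cell block A: the cheese, the ferret, the goose, the lamb, the rabbit | cell block B: the corn, the grain]
4. Guard goes back to cell block A alone.  [cell block A: the cheese, the ferret, the goose, the lamb, the rabbit | cell block B: the corn, the grain]
5. Guard goes to cell block B with the goose.  [cell block A: the cheese, the ferret, the lamb, the rabbit | cell block B: the corn, the goose, the grain]
6. Guard goes back to cell block A with the grain.  [cell block A: the cheese, the ferret, the grain, the lamb, the rabbit | cell block B: the corn, the goose]
7. Guard goes to cell block B with the ferret.  [cell block A: the cheese, the grain, the lamb, the rabbit | cell block B: the corn, the ferret, the goose]
8. Guard goes back to cell block A alone.  [cell block A: the cheese, the grain, the lamb, the rabbit | cell block B: the corn, the ferret, the goose]
9. Guard goes to cell block B with the cheese.  [cell block A: the grain, the lamb, the rabbit | cell block B: the cheese, the corn, the ferret, the goose]
10. Guard goes back to cell block A alone.  [cell block A: the grain, the lamb, the rabbit | cell block B: the cheese, the corn, the ferret, the goose]
11. Guard goes to cell block B with the lamb.  [cell block A: the grain, the rabbit | cell block B: the cheese, the corn, the ferret, the goose, the lamb]
12. Guard goes back to cell block A alone.  [cell block A: the grain, the rabbit | cell block B: the cheese, the corn, the ferret, the goose, the lamb]
13. Guard goes to cell block B with the rabbit.  [cell block A: the grain | cell block B: the cheese, the corn, the ferret, the goose, the lamb, the rabbit]
14. Guard goes back to cell block A alone.  [cell block A: the grain | cell block B: the cheese, the corn, the ferret, the goose, the lamb, the rabbit]
15. Guard goes to cell block B with the grain.  [cell block A: — | cell block B: the cheese, the corn, the ferret, the goose, the grain, the lamb, the rabbit]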